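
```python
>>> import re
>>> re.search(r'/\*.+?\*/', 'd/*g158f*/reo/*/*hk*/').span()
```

(1, 10)

A non-greedy quantifier consumes as few characters as it can — just enough that the remainder of the pattern still matches from where it stops; whatever follows it matches normally.
Unlike `match`, `search` isn't anchored — it looks for the pattern anywhere in the string.
The match spans [1:10] → '/*g158f*/'.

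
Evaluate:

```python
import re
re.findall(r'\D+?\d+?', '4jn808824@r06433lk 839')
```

['jn8', '@r0', 'lk 8']

This matches one or more of a non-digit (lazy); then one or more of a digit (lazy).
With the lazy modifier that quantifier settles for the fewest repetitions that let the rest of the pattern succeed (the atoms after it are unaffected and can still be greedy).
Walking the string: at [1:4] → 'jn8'; at [9:12] → '@r0'; at [16:20] → 'lk 8'.
Since nothing is captured, `findall` lists the 3 matched substrings directly.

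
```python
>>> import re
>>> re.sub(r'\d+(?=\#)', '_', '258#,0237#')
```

'_#,_#'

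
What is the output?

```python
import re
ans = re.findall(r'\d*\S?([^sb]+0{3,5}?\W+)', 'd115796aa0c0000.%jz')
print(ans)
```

['115796aa0c0000.%']

This matches zero or more of a digit, then optionally a non-whitespace character; then one or more of any character except [sb], then 3 to 5 of the literal '0' (lazy), then one or more of a non-word character (captured).
Walking the string: at [0:17] match 'd115796aa0c0000.%', group 1 = '115796aa0c0000.%'.
Because there's exactly one group, `findall` drops the full match and keeps group 1 from the one hit.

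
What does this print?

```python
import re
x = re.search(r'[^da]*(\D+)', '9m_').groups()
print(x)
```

('_',)

The pattern matches zero or more of any character except [da]; then one or more of a non-digit (captured).
Unlike `match`, `search` isn't anchored — it looks for the pattern anywhere in the string.
The match spans [0:3] → '9m_'.
Captured: group 1 = '_'.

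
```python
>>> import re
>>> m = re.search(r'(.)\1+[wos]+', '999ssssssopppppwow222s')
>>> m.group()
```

A backreference is literal: `\1` must see the identical characters the first group matched.
The match spans [0:10] → '999sssssso'.

'999sssssso'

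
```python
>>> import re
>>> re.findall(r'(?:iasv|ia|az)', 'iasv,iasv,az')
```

['iasv', 'iasv', 'az']

`|` is ordered: at each position the engine commits to the first alternative that works.
No capturing groups, so `findall` returns the 3 full match strings.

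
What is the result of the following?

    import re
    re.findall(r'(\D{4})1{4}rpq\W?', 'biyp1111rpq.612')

['biyp']

Pattern: exactly 4 of a non-digit (captured); then exactly 4 of a literal '1', then the literal 'rpq'; then optionally a non-word character.
Scanning left to right: at [0:12] match 'biyp1111rpq.', group 1 = 'biyp'.
`findall` collects group 1 from the one match (1 total).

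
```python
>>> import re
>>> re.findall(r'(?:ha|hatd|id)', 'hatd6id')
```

`|` is ordered: at each position the engine commits to the first alternative that works.
Walking the string: at [0:2] → 'ha'; at [5:7] → 'id'.
With no groups in the pattern, `findall` gives back each whole match — 2 here.

['ha', 'id']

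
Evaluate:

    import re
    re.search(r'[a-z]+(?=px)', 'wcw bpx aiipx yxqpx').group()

The lookaround is zero-width — it requires the adjacent text to match without consuming it, so the asserted text isn't part of the match.
The match spans [4:5] → 'b'.

'b'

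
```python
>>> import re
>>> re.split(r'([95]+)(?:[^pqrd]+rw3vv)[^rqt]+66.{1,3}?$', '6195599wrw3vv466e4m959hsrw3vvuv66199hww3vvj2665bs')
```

This matches one or more of one of [95] (captured); then one or more of any character except [pqrd], then the literal 'rw', then the literal '3vv' (non-capturing group); then one or more of any character except [rqt], then the literal '66', then 1 to 3 of any character (lazy); then anchored at the end.
The group in the pattern means `split` returns the separators' captures alongside the pieces.

['6195599wrw3vv466e4m', '959', '']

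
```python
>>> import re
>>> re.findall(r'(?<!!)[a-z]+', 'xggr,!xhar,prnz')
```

['xggr', 'har', 'prnz']

Because the assertion is negative and zero-width, positions next to the forbidden text are skipped.
`findall` yields the raw match text (3 of them) because the pattern has no groups.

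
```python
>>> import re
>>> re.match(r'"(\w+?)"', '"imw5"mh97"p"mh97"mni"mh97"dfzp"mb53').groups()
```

('imw5',)

The match spans [0:6] → '"imw5"'.
Captured: group 1 = 'imw5'.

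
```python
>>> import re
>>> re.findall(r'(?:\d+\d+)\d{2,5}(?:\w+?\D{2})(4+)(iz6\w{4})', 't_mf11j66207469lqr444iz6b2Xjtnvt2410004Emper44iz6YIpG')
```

[('444', 'iz6b2Xj'), ('44', 'iz6YIpG')]

This matches one or more of a digit, then one or more of a digit (non-capturing group); then 2 to 5 of a digit; then one or more of a word character (lazy), then exactly 2 of a non-digit (non-capturing group); then one or more of a literal '4' (captured); then the literal 'iz6', then exactly 4 of a word character (captured).
With 2 capturing groups, `findall` returns a 2-tuple per match.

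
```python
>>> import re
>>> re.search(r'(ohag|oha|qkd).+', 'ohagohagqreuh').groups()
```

('ohag',)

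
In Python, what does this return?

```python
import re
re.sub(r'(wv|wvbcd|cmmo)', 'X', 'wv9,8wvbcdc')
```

Alternation tries branches left to right and keeps the first one that lets the overall match succeed at that position.
Matches: at [0:2] → 'wv'; at [5:7] → 'wv'.
Each match is replaced by 'X'.

'X9,8Xbcdc'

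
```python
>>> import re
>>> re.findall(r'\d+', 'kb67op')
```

['67']

Since nothing is captured, `findall` lists the 1 matched substring directly.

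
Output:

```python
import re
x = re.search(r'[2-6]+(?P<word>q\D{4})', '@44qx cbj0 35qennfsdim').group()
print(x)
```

Pattern: one or more of a character in [2-6]; then the literal 'q', then exactly 4 of a non-digit (captured as 'word').
Unlike `match`, `search` isn't anchored — it looks for the pattern anywhere in the string.
The match spans [1:8] → '44qx cb'.
Captured: group 1 = 'qx cb'.

44qx cb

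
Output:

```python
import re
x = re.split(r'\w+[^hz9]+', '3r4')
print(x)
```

['', '']

This matches one or more of a word character; then one or more of any character except [hz9].
Matches to split on: at [0:3] → '3r4'.
Each match becomes a cut point; 2 segments remain.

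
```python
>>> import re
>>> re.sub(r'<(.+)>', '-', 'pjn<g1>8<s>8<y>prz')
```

Matches: at [3:15] → '<g1>8<s>8<y>'.
Each match is replaced by '-'.

'pjn-prz'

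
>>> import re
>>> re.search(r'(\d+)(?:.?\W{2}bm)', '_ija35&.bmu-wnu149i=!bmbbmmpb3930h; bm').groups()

The pattern matches one or more of a digit (captured); then optionally any character, then exactly 2 of a non-word character, then the literal 'bm' (non-capturing group).
`re.search` scans for the first position where the pattern succeeds.
The match spans [4:10] → '35&.bm'.
Captured: group 1 = '35'.

('35',)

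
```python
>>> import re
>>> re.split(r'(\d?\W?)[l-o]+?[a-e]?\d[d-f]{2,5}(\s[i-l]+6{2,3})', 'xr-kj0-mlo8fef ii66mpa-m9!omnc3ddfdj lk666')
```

['xr-kj', '0-', ' ii66', 'mpa-m9!omnc3ddfdj lk666']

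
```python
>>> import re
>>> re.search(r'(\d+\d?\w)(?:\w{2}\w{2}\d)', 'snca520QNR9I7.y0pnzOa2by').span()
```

(4, 13)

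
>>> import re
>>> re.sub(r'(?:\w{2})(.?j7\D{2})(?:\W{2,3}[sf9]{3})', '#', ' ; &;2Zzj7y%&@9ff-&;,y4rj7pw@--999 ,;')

' ; &;#-&;,# ,;'

The pattern matches exactly 2 of a word character (non-capturing group); then optionally any character, then the literal 'j7', then exactly 2 of a non-digit (captured); then 2 to 3 of a non-word character, then exactly 3 of one of [sf9] (non-capturing group).
Matches: at [5:17] → '2Zzj7y%&@9ff'; at [21:34] → 'y4rj7pw@--999'.
Each match is replaced by '#'.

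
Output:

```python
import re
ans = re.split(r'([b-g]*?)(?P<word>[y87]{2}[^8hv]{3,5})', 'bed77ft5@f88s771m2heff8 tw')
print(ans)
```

['', 'bed', '77ft5@f', '', '', '88s771m', '2heff8 tw']

The pattern matches zero or more of a character in [b-g] (lazy) (captured); then exactly 2 of one of [y87], then 3 to 5 of any character except [8hv] (captured as 'word').
Matches to split on: at [0:10] → 'bed77ft5@f'; at [10:17] → '88s771m'.
Because the pattern has a capturing group, `split` also inserts each captured text between the pieces.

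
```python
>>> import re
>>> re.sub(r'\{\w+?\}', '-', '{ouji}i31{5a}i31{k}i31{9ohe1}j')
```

Matches: at [0:6] → '{ouji}'; at [9:13] → '{5a}'; at [16:19] → '{k}'; at [22:29] → '{9ohe1}'.
`sub` substitutes '-' at each match site.

'-i31-i31-i31-j'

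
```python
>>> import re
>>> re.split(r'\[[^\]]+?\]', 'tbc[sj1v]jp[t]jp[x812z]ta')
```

['tbc', 'jp', 'jp', 'ta']

`split` removes every match and returns the 4 fragments in between.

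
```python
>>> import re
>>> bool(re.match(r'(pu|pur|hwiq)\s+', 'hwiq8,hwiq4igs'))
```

`re.match` won't scan ahead — the pattern has to work from the very first character.
Here the pattern fails at index 0, so the call returns None, and `bool(None)` is False.

False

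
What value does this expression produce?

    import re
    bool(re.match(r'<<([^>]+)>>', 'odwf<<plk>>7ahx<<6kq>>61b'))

`re.match` only tries the pattern at the start of the string.
Here position 0 doesn't satisfy it, so the call returns None, and `bool(None)` is False.

False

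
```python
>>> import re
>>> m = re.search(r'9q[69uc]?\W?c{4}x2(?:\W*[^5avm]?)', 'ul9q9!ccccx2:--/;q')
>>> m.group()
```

'9q9!ccccx2:--/;q'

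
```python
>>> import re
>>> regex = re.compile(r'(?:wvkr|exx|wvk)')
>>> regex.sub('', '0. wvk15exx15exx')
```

Matches: at [3:6] → 'wvk'; at [8:11] → 'exx'; at [13:16] → 'exx'.
`sub` substitutes '' at each match site.

'0. 1515'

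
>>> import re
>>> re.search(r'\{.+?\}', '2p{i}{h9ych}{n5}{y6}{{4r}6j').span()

Lazy quantifiers expand one character at a time until the remainder of the pattern can match.
`re.search` scans for the first position where the pattern succeeds.
The match spans [2:5] → '{i}'.

(2, 5)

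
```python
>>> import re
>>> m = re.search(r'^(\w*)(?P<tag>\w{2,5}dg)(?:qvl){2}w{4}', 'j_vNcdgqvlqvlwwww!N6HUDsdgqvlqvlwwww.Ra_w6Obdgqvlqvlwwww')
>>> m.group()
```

The match spans [0:17] → 'j_vNcdgqvlqvlwwww'.

'j_vNcdgqvlqvlwwww'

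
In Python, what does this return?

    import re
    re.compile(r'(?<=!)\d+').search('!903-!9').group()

Because the assertion is zero-width, the text it checks is not consumed and won't appear in the result.
`search` walks the string left to right and returns the first match it finds.
The match spans [1:4] → '903'.

'903'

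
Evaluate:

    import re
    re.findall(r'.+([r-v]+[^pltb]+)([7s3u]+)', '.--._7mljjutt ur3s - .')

[('r3', 's')]

2 groups means the one result is a tuple of 2 captured strings — 1 here.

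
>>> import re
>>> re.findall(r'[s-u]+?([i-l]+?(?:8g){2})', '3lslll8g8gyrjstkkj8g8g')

With a single group, `findall` returns only what that group captured — 2 items.

['lll8g8g', 'kkj8g8g']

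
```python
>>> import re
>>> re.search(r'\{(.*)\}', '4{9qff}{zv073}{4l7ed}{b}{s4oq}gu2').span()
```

The match spans [1:30] → '{9qff}{zv073}{4l7ed}{b}{s4oq}'.

(1, 30)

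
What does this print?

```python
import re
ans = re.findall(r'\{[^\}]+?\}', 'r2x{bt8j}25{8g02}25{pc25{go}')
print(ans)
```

Since nothing is captured, `findall` lists the 3 matched substrings directly.

['{bt8j}', '{8g02}', '{pc25{go}']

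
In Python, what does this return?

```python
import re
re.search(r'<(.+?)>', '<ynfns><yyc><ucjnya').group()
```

'<ynfns>'

Lazy quantifiers expand one character at a time until the remainder of the pattern can match.
`search` walks the string left to right and returns the first match it finds.
The match spans [0:7] → '<ynfns>'.
Captured: group 1 = 'ynfns'.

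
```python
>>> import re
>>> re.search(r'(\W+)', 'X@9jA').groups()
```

The pattern matches one or more of a non-word character (captured).
Unlike `match`, `search` isn't anchored — it looks for the pattern anywhere in the string.
The match spans [1:2] → '@'.
Captured: group 1 = '@'.

('@',)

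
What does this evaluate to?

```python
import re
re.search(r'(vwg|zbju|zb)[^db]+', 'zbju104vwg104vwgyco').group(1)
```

The match spans [0:19] → 'zbju104vwg104vwgyco'.
Captured: group 1 = 'zbju'.

'zbju'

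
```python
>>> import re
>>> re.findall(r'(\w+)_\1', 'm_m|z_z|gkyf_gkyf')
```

['m', 'z', 'gkyf']

`\1` has to match the exact text group 1 already captured.
Walking the string: at [0:3] match 'm_m', group 1 = 'm'; at [4:7] match 'z_z', group 1 = 'z'; at [8:17] match 'gkyf_gkyf', group 1 = 'gkyf'.
`findall` collects group 1 from each match (3 total).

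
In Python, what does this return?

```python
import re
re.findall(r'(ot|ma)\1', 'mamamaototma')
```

The backreference `\1` re-matches whatever the first group consumed, character for character.
Because there's exactly one group, `findall` drops the full match and keeps group 1 from each hit.

['ma', 'ot']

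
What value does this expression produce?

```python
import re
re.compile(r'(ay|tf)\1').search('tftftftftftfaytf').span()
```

(0, 4)

After group 1 captures some text, `\1` only succeeds where that same text appears again.
`re.search` scans for the first position where the pattern succeeds.
The match spans [0:4] → 'tftf'.
Captured: group 1 = 'tf'.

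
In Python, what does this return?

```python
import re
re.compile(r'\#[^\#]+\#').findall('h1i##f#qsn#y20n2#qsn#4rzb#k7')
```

['#f#', '#y20n2#', '#4rzb#']

Scanning left to right: at [4:7] → '#f#'; at [10:17] → '#y20n2#'; at [20:26] → '#4rzb#'.
`findall` yields the raw match text (3 of them) because the pattern has no groups.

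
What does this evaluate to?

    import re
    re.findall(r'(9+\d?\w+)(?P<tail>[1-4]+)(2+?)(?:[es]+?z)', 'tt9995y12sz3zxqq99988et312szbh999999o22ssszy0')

[('9995y12sz3zxqq99988et312szbh999999o', '2', '2')]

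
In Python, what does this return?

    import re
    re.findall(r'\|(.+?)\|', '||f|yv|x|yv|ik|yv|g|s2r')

['|f', 'x', 'ik', 'g']

Scanning left to right: at [0:4] match '||f|', group 1 = '|f'; at [6:9] match '|x|', group 1 = 'x'; at [11:15] match '|ik|', group 1 = 'ik'; at [17:20] match '|g|', group 1 = 'g'.
`findall` collects group 1 from each match (4 total).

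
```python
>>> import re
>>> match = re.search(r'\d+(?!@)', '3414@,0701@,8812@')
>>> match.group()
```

Because the assertion is negative and zero-width, positions next to the forbidden text are skipped.
The match spans [0:3] → '341'.

'341'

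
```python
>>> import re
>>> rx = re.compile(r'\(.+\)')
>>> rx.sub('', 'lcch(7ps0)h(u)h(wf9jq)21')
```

Matches: at [4:22] → '(7ps0)h(u)h(wf9jq)'.
Every occurrence is swapped for ''.

'lcch21'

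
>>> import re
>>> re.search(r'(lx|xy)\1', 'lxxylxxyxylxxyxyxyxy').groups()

`\1` is not a pattern — it's the concrete string captured by group 1, re-applied verbatim.
`re.search` scans for the first position where the pattern succeeds.
The match spans [6:10] → 'xyxy'.
Captured: group 1 = 'xy'.

('xy',)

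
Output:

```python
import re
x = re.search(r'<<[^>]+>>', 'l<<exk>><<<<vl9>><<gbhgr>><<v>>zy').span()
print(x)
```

(1, 8)

`re.search` scans for the first position where the pattern succeeds.
The match spans [1:8] → '<<exk>>'.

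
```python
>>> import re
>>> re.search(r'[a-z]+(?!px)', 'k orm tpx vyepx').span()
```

(0, 1)

`(?!…)`/`(?<!…)` only lets a position through if the neighbouring text does NOT match; no characters are consumed.
`re.search` scans for the first position where the pattern succeeds.
The match spans [0:1] → 'k'.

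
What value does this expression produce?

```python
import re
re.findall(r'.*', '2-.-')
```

The pattern matches zero or more of any character.
With no groups in the pattern, `findall` gives back each whole match — 2 here.

['2-.-', '']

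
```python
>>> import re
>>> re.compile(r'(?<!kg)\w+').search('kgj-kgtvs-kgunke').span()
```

(0, 3)

The negative lookahead/lookbehind blocks any match where the forbidden context is present.
The match spans [0:3] → 'kgj'.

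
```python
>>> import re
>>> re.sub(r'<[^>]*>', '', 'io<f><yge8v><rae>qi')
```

'ioqi'

Every occurrence is swapped for ''.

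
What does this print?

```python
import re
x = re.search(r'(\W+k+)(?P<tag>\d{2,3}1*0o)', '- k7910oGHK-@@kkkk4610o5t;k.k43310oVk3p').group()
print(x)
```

- k7910o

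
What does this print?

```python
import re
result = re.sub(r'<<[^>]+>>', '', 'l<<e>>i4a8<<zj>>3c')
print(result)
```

Matches: at [1:6] → '<<e>>'; at [10:16] → '<<zj>>'.
Each match is replaced by ''.

li4a83c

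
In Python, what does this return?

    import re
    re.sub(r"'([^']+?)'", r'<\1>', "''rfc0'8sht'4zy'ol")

"'<rfc0>8sht<4zy>ol"

Each match is replaced using the text its own group 1 captured.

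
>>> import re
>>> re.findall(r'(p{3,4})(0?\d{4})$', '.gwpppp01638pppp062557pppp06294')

[('pppp', '06294')]

This matches 3 to 4 of a literal 'p' (captured); then optionally a literal '0', then exactly 4 of a digit (captured); then anchored at the end.
Scanning left to right: at [22:31] match 'pppp06294', groups = ('pppp', '06294').
`findall` packs the 2 group values into a tuple for every match.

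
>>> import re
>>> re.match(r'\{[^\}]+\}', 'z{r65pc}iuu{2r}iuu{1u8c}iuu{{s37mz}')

None

`re.match` won't scan ahead — the pattern has to work from the very first character.
Here the string doesn't start with a match, so the call returns None.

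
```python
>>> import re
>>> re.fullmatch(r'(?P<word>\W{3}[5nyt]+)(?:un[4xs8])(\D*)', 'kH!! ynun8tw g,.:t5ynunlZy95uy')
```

None

`re.fullmatch` is like wrapping the pattern in `^…$` (in single-line mode).
Here there's no way to consume every character, so the call returns None.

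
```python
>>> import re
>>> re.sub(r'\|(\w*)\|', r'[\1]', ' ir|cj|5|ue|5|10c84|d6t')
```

The replacement refers to a captured group, so each match is rewritten using its own captured text.

' ir[cj]5[ue]5[10c84]d6t'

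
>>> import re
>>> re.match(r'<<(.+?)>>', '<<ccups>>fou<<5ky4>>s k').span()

(0, 9)

With `match`, the pattern is implicitly anchored at the beginning.
The match spans [0:9] → '<<ccups>>'.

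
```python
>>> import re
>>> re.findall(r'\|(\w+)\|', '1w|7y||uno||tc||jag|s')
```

Walking the string: at [2:6] match '|7y|', group 1 = '7y'; at [6:11] match '|uno|', group 1 = 'uno'; at [11:15] match '|tc|', group 1 = 'tc'; at [15:20] match '|jag|', group 1 = 'jag'.
One capturing group, so `findall` returns just the captured substring from each match — 4 in all.

['7y', 'uno', 'tc', 'jag']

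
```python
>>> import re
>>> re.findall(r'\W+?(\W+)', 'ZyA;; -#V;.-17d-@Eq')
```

['; -#', '.-', '@']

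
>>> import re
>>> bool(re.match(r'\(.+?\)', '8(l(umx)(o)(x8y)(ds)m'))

False

`match` is anchored at position 0; if the pattern doesn't fit there, it returns None.
Here the pattern fails at index 0, so the call returns None, and `bool(None)` is False.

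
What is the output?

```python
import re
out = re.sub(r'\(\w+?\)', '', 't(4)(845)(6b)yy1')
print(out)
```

Matches: at [1:4] → '(4)'; at [4:9] → '(845)'; at [9:13] → '(6b)'.
Each match is replaced by ''.

tyy1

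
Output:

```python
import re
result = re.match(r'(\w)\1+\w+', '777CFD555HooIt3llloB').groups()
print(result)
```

`\1` has to match the exact text group 1 already captured.
With `match`, the pattern is implicitly anchored at the beginning.
The match spans [0:20] → '777CFD555HooIt3llloB'.
Captured: group 1 = '7'.

('7',)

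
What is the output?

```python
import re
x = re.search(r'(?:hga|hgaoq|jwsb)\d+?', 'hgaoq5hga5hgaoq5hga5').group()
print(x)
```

The match spans [0:6] → 'hgaoq5'.

hgaoq5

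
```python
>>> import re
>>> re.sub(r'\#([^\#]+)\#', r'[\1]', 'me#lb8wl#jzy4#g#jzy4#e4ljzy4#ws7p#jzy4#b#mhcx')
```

Matches: at [2:9] → '#lb8wl#'; at [13:16] → '#g#'; at [20:29] → '#e4ljzy4#'; at [33:39] → '#jzy4#'.
The replacement refers to a captured group, so each match is rewritten using its own captured text.

'me[lb8wl]jzy4[g]jzy4[e4ljzy4]ws7p[jzy4]b#mhcx'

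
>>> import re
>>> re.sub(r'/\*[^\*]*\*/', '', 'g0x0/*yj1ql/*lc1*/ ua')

'g0x0/*yj1ql ua'

Matches: at [11:18] → '/*lc1*/'.
Every occurrence is swapped for ''.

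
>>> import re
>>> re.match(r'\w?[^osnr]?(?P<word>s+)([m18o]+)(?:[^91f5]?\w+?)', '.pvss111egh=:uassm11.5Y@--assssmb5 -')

With `match`, the pattern is implicitly anchored at the beginning.
Here the pattern fails at index 0, so the call returns None.

None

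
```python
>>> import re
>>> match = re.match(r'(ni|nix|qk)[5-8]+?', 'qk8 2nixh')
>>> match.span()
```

(0, 3)

`match` is anchored at position 0; if the pattern doesn't fit there, it returns None.
The match spans [0:3] → 'qk8'.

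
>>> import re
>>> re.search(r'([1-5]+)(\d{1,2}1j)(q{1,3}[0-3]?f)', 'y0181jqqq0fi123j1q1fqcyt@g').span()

The pattern matches one or more of a character in [1-5] (captured); then 1 to 2 of a digit, then the literal '1j' (captured); then 1 to 3 of a literal 'q', then optionally a character in [0-3], then a literal 'f' (captured).
The match spans [2:11] → '181jqqq0f'.

(2, 11)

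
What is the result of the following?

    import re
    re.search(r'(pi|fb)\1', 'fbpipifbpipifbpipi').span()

(2, 6)

After group 1 captures some text, `\1` only succeeds where that same text appears again.
`search` walks the string left to right and returns the first match it finds.
The match spans [2:6] → 'pipi'.
Captured: group 1 = 'pi'.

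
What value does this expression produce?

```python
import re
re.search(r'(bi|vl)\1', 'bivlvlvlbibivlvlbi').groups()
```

`\1` has to match the exact text group 1 already captured.
Unlike `match`, `search` isn't anchored — it looks for the pattern anywhere in the string.
The match spans [2:6] → 'vlvl'.
Captured: group 1 = 'vl'.

('vl',)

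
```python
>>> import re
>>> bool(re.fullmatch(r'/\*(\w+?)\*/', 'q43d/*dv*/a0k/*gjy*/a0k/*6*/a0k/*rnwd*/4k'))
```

False

`re.fullmatch` is like wrapping the pattern in `^…$` (in single-line mode).
Here there's no way to consume every character, so the call returns None, and `bool(None)` is False.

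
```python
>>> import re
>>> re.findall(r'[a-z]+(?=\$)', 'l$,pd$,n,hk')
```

['l', 'pd']

The lookaround is zero-width — it requires the adjacent text to match without consuming it, so the asserted text isn't part of the match.
Walking the string: at [0:1] → 'l'; at [3:5] → 'pd'.
With no groups in the pattern, `findall` gives back each whole match — 2 here.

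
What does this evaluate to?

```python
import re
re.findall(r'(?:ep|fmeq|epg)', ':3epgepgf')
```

`|` is ordered: at each position the engine commits to the first alternative that works.
Since nothing is captured, `findall` lists the 2 matched substrings directly.

['ep', 'ep']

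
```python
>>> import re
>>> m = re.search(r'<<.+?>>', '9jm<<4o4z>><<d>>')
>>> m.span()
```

(3, 11)

The `?` after the quantifier makes it lazy — it takes as little as possible before letting the rest of the pattern try.
The match spans [3:11] → '<<4o4z>>'.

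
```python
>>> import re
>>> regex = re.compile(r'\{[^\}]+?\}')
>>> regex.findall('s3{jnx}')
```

Walking the string: at [2:7] → '{jnx}'.
With no groups in the pattern, `findall` gives back each whole match — 1 here.

['{jnx}']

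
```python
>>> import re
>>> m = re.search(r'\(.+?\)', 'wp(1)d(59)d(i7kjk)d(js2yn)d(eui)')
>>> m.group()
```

`search` walks the string left to right and returns the first match it finds.
The match spans [2:5] → '(1)'.

'(1)'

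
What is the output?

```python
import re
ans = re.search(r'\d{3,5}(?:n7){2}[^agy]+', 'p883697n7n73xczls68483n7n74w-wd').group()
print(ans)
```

The match spans [2:31] → '83697n7n73xczls68483n7n74w-wd'.

83697n7n73xczls68483n7n74w-wd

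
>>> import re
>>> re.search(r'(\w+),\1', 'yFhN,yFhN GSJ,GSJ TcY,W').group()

'yFhN,yFhN'

`\1` has to match the exact text group 1 already captured.
The match spans [0:9] → 'yFhN,yFhN'.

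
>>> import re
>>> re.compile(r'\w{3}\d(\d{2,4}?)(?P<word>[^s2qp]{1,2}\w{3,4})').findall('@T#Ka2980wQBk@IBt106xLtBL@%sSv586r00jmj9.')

[('80', 'wQBk'), ('06', 'xLtBL'), ('86', 'r00jmj')]

The pattern matches exactly 3 of a word character, then a digit; then 2 to 4 of a digit (lazy) (captured); then 1 to 2 of any character except [s2qp], then 3 to 4 of a word character (captured as 'word').
Scanning left to right: at [3:13] match 'Ka2980wQBk', groups = ('80', 'wQBk'); at [14:25] match 'IBt106xLtBL', groups = ('06', 'xLtBL'); at [27:39] match 'sSv586r00jmj', groups = ('86', 'r00jmj').
With 2 capturing groups, `findall` returns a 2-tuple per match.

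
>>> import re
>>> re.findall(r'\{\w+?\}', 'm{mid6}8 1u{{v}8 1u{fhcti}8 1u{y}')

Scanning left to right: at [1:7] → '{mid6}'; at [12:15] → '{v}'; at [19:26] → '{fhcti}'; at [30:33] → '{y}'.
`findall` yields the raw match text (4 of them) because the pattern has no groups.

['{mid6}', '{v}', '{fhcti}', '{y}']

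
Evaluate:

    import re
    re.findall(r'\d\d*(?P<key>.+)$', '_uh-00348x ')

['x ']

`findall` collects group 1 from the one match (1 total).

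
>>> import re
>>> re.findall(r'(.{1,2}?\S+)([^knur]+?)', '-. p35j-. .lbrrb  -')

A `+?`/`*?`/`{m,n}?` starts at its minimum and grows only as far as needed for what follows to match.
With 2 capturing groups, `findall` returns a 2-tuple per match.

[('-.', ' '), ('p35j-.', ' '), ('.lbrrb', ' ')]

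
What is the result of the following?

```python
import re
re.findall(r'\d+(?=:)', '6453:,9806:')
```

['6453', '9806']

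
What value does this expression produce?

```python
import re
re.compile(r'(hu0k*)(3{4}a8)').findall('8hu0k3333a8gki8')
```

The pattern matches the literal 'hu0', then zero or more of a literal 'k' (captured); then exactly 4 of a literal '3', then the literal 'a8' (captured).
2 groups means the one result is a tuple of 2 captured strings — 1 here.

[('hu0k', '3333a8')]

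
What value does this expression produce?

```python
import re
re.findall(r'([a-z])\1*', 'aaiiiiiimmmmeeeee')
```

A backreference is literal: `\1` must see the identical characters the first group matched.
Walking the string: at [0:2] match 'aa', group 1 = 'a'; at [2:8] match 'iiiiii', group 1 = 'i'; at [8:12] match 'mmmm', group 1 = 'm'; at [12:17] match 'eeeee', group 1 = 'e'.
One capturing group, so `findall` returns just the captured substring from each match — 4 in all.

['a', 'i', 'm', 'e']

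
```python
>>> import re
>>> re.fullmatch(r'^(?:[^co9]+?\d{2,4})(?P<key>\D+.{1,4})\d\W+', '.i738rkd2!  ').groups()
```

('rkd',)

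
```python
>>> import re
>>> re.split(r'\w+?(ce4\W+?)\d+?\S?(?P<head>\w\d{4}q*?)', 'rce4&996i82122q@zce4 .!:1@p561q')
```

['', 'ce4&', 'i8212', '2q@zce4 .!:1@p561q']

The `?` after the quantifier makes it lazy — it takes as little as possible before letting the rest of the pattern try.
`re.split` interleaves the captured-group text with the surrounding fragments.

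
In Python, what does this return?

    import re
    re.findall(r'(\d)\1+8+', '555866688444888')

['5', '6', '4']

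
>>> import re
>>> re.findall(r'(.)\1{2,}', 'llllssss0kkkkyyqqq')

['l', 's', 'k', 'q']

`\1` is not a pattern — it's the concrete string captured by group 1, re-applied verbatim.
Matches: at [0:4] match 'llll', group 1 = 'l'; at [4:8] match 'ssss', group 1 = 's'; at [9:13] match 'kkkk', group 1 = 'k'; at [15:18] match 'qqq', group 1 = 'q'.
One capturing group, so `findall` returns just the captured substring from each match — 4 in all.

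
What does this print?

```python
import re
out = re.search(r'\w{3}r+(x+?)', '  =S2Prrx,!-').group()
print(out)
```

S2Prrx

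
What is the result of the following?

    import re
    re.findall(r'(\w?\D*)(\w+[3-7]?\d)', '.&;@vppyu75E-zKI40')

[('.&;@vppyu', '75'), ('E-zKI', '40')]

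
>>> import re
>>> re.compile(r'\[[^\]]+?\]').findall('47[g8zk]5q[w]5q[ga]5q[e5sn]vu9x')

['[g8zk]', '[w]', '[ga]', '[e5sn]']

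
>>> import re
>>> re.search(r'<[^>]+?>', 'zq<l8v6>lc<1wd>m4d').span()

(2, 8)

`search` walks the string left to right and returns the first match it finds.
The match spans [2:8] → '<l8v6>'.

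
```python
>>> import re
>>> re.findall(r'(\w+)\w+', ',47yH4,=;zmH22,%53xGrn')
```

['47yH', 'zmH2', '53xGr']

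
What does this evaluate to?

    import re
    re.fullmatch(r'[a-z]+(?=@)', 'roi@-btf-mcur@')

Because the assertion is zero-width, the text it checks is not consumed and won't appear in the result.
`fullmatch` succeeds only if the pattern covers the string from start to end.
Here there's no way to consume every character, so the call returns None.

None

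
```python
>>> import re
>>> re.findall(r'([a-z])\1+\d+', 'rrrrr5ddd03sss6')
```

['r', 'd', 's']

`\1` is not a pattern — it's the concrete string captured by group 1, re-applied verbatim.
Scanning left to right: at [0:6] match 'rrrrr5', group 1 = 'r'; at [6:11] match 'ddd03', group 1 = 'd'; at [11:15] match 'sss6', group 1 = 's'.
`findall` collects group 1 from each match (3 total).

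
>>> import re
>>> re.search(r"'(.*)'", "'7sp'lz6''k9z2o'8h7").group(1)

"7sp'lz6''k9z2o"

`re.search` scans for the first position where the pattern succeeds.
The match spans [0:16] → "'7sp'lz6''k9z2o'".
Captured: group 1 = "7sp'lz6''k9z2o".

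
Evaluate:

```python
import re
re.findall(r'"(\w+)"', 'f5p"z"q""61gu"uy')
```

['z', '61gu']

Walking the string: at [3:6] match '"z"', group 1 = 'z'; at [8:14] match '"61gu"', group 1 = '61gu'.
One capturing group, so `findall` returns just the captured substring from each match — 2 in all.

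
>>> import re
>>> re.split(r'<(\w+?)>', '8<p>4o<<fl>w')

['8', 'p', '4o<', 'fl', 'w']

Matches to split on: at [1:4] → '<p>'; at [7:11] → '<fl>'.
`re.split` interleaves the captured-group text with the surrounding fragments.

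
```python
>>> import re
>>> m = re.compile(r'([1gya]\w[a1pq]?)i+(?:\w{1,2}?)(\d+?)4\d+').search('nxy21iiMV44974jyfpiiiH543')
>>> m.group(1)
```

'y21'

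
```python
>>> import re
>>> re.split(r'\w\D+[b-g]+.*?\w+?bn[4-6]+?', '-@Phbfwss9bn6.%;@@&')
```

['-@', '.%;@@&']

Pattern: a word character, then one or more of a non-digit, then one or more of a character in [b-g]; then zero or more of any character (lazy), then one or more of a word character (lazy), then the literal 'bn'; then one or more of a character in [4-6] (lazy).
Matches to split on: at [2:13] → 'Phbfwss9bn6'.
Each match becomes a cut point; 2 segments remain.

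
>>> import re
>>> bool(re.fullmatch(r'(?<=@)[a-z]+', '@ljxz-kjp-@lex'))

The lookaround is zero-width — it requires the adjacent text to match without consuming it, so the asserted text isn't part of the match.
`fullmatch` succeeds only if the pattern covers the string from start to end.
Here the pattern can't cover the whole string, so the call returns None, and `bool(None)` is False.

False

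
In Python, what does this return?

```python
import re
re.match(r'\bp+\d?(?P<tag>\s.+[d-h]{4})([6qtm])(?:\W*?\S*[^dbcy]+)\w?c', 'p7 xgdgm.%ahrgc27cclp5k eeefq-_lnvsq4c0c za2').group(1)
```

This matches a word boundary (`\b`, zero-width); then one or more of the literal 'p', then optionally a digit; then whitespace, then one or more of any character, then exactly 4 of a character in [d-h] (captured as 'tag'); then one of [6qtm] (captured); then zero or more of a non-word character (lazy), then zero or more of a non-whitespace character, then one or more of any character except [dbcy] (non-capturing group); then optionally a word character, then a literal 'c'.
`match` is anchored at position 0; if the pattern doesn't fit there, it returns None.
The match spans [0:40] → 'p7 xgdgm.%ahrgc27cclp5k eeefq-_lnvsq4c0c'.
Captured: group 1 = ' xgdgm.%ahrgc27cclp5k eeef', group 2 = 'q'.

' xgdgm.%ahrgc27cclp5k eeef'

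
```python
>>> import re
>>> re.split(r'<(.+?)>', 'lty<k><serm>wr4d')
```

['lty', 'k', '', 'serm', 'wr4d']

Lazy quantifiers expand one character at a time until the remainder of the pattern can match.
With a capturing group present, the delimiter's captured portion is kept in the result list.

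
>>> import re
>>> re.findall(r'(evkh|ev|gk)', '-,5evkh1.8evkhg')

Alternation tries branches left to right and keeps the first one that lets the overall match succeed at that position.
With a single group, `findall` returns only what that group captured — 2 items.

['evkh', 'evkh']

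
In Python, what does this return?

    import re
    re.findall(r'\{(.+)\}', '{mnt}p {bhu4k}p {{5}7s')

['mnt}p {bhu4k}p {{5']

Matches: at [0:20] match '{mnt}p {bhu4k}p {{5}', group 1 = 'mnt}p {bhu4k}p {{5'.
With a single group, `findall` returns only what that group captured — 1 item.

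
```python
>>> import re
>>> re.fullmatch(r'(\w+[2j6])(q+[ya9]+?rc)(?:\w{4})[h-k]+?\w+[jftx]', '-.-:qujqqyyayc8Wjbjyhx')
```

None

`re.fullmatch` requires the pattern to consume the entire string.
Here the pattern can't cover the whole string, so the call returns None.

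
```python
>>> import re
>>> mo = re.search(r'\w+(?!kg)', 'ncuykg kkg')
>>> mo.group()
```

The negative lookaround is zero-width — it rules out positions where the adjacent text would match, without consuming anything.
The match spans [0:6] → 'ncuykg'.

'ncuykg'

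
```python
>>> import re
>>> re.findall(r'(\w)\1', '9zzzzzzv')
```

After group 1 captures some text, `\1` only succeeds where that same text appears again.
Walking the string: at [1:3] match 'zz', group 1 = 'z'; at [3:5] match 'zz', group 1 = 'z'; at [5:7] match 'zz', group 1 = 'z'.
`findall` collects group 1 from each match (3 total).

['z', 'z', 'z']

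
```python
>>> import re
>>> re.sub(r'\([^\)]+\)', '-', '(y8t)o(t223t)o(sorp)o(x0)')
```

'-o-o-o-'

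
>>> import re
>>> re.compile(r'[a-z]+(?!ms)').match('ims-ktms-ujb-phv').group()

'ims'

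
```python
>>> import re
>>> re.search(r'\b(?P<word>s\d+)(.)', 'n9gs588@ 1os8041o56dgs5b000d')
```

The pattern matches a word boundary (`\b`, zero-width); then the literal 's', then one or more of a digit (captured as 'word'); then any character (captured).
Here nothing in the string fits, so the call returns None.

None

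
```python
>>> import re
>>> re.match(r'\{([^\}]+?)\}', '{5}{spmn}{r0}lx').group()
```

'{5}'

`match` is anchored at position 0; if the pattern doesn't fit there, it returns None.
The match spans [0:3] → '{5}'.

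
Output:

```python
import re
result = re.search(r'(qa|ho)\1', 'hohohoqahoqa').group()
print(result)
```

`\1` has to match the exact text group 1 already captured.
The match spans [0:4] → 'hoho'.

hoho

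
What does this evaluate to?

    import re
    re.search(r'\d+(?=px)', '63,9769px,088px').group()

Lookahead/lookbehind check context without consuming it, so the matched span excludes the asserted characters.
The match spans [3:7] → '9769'.

'9769'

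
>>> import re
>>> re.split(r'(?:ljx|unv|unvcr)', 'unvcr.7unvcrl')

Alternation tries branches left to right and keeps the first one that lets the overall match succeed at that position.
Matches to split on: at [0:3] → 'unv'; at [7:10] → 'unv'.
`split` removes every match and returns the 3 fragments in between.

['', 'cr.7', 'crl']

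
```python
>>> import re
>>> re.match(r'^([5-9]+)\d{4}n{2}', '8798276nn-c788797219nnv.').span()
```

(0, 9)

`re.match` won't scan ahead — the pattern has to work from the very first character.
The match spans [0:9] → '8798276nn'.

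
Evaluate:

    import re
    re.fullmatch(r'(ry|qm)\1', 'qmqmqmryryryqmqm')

None

`fullmatch` succeeds only if the pattern covers the string from start to end.
Here there's no way to consume every character, so the call returns None.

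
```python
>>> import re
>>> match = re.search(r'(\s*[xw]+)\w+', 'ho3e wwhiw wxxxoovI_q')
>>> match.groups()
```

(' ww',)

This matches zero or more of whitespace, then one or more of one of [xw] (captured); then one or more of a word character.
`search` walks the string left to right and returns the first match it finds.
The match spans [4:10] → ' wwhiw'.
Captured: group 1 = ' ww'.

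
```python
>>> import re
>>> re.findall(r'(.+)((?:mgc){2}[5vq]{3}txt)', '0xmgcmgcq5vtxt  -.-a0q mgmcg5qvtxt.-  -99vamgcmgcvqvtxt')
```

[('0xmgcmgcq5vtxt  -.-a0q mgmcg5qvtxt.-  -99va', 'mgcmgcvqvtxt')]

Pattern: one or more of any character (captured); then the literal 'mgc' repeated 2 times, then exactly 3 of one of [5vq], then the literal 'txt' (captured).
Matches: at [0:55] match '0xmgcmgcq5vtxt  -.-a0q mgmcg5qvtxt.-  -99vamgcmgcvqvtxt', groups = ('0xmgcmgcq5vtxt  -.-a0q mgmcg5qvtxt.-  -99va', 'mgcmgcvqvtxt').
2 groups means the one result is a tuple of 2 captured strings — 1 here.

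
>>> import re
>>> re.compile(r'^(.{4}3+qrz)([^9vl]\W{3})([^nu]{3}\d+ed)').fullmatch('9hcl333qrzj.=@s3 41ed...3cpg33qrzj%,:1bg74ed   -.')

None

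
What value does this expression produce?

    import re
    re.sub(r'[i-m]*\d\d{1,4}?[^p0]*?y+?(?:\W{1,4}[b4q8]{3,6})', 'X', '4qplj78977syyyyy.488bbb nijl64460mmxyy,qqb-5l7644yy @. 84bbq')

The pattern matches zero or more of a character in [i-m], then a digit; then 1 to 4 of a digit (lazy), then zero or more of any character except [p0] (lazy), then one or more of the literal 'y' (lazy); then 1 to 4 of a non-word character, then 3 to 6 of one of [b4q8] (non-capturing group).
Lazy quantifiers expand one character at a time until the remainder of the pattern can match.
Matches: at [3:23] → 'lj78977syyyyy.488bbb'; at [25:42] → 'ijl64460mmxyy,qqb'; at [44:60] → 'l7644yy @. 84bbq'.
`sub` substitutes 'X' at each match site.

'4qpX nX-5X'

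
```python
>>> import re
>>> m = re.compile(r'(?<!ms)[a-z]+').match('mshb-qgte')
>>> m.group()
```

'mshb'

The negative lookaround is zero-width — it rules out positions where the adjacent text would match, without consuming anything.
`re.match` only tries the pattern at the start of the string.
The match spans [0:4] → 'mshb'.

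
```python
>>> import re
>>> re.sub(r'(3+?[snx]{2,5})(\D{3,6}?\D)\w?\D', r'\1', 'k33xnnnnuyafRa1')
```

The pattern matches one or more of the literal '3' (lazy), then 2 to 5 of one of [snx] (captured); then 3 to 6 of a non-digit (lazy), then a non-digit (captured); then optionally a word character, then a non-digit.
Matches: at [1:14] → '33xnnnnuyafRa'.
The replacement refers to a captured group, so each match is rewritten using its own captured text.

'k33xnnnn1'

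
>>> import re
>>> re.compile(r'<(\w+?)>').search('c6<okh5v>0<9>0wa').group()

'<okh5v>'

`re.search` tries every starting position until one works.
The match spans [2:9] → '<okh5v>'.
Captured: group 1 = 'okh5v'.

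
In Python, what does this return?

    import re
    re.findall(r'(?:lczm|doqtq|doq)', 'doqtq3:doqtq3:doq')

The regex engine tests alternatives in the order written; an earlier branch that matches wins even if a later one would match more.
Walking the string: at [0:5] → 'doqtq'; at [7:12] → 'doqtq'; at [14:17] → 'doq'.
No capturing groups, so `findall` returns the 3 full match strings.

['doqtq', 'doqtq', 'doq']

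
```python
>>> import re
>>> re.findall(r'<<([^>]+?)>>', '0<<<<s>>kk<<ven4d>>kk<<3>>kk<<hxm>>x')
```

['<<s', 'ven4d', '3', 'hxm']

`findall` collects group 1 from each match (4 total).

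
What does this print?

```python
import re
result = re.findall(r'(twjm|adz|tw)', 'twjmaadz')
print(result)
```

The regex engine tests alternatives in the order written; an earlier branch that matches wins even if a later one would match more.
Walking the string: at [0:4] match 'twjm', group 1 = 'twjm'; at [5:8] match 'adz', group 1 = 'adz'.
Because there's exactly one group, `findall` drops the full match and keeps group 1 from each hit.

['twjm', 'adz']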